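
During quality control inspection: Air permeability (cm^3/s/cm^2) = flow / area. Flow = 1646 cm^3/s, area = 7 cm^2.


Formula: Air Permeability = Airflow / Test Area
AP = 1646 cm^3/s / 7 cm^2
AP = 235.1 cm^3/s/cm^2

235.1 cm^3/s/cm^2


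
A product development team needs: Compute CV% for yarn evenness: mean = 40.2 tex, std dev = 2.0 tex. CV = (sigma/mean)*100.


Formula: CV% = (standard deviation / mean) * 100
Step 1: Ratio = 2.0 / 40.2 = 0.049751
Step 2: CV% = 0.049751 * 100 = 4.9751% ≈ 5.0%

5.0%


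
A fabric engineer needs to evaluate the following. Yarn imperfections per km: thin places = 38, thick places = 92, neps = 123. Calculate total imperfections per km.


Formula: Total = thin places + thick places + neps
Total = 38 + 92 + 123
Total = 253 imperfections/km

253 imperfections/km


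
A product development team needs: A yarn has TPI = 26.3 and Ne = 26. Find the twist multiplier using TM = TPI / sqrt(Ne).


Formula: TM = TPI / sqrt(Ne)
Step 1: sqrt(Ne) = sqrt(26) = 5.099
Step 2: TM = 26.3 / 5.099 = 5.16

5.16 TM


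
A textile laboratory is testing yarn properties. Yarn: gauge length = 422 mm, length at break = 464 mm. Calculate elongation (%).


Formula: Elongation (%) = ((L_break - L0) / L0) * 100
Step 1: Extension = 464 - 422 = 42 mm
Step 2: Elongation = (42 / 422) * 100
Step 3: Elongation = 0.099526 * 100 = 9.9526% ≈ 10.0%

10.0%


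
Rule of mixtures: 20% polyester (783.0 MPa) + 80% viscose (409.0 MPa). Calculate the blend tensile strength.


Formula: Blend property = (fraction_A * property_A) + (fraction_B * property_B)
Step 1: Contribution A = 20/100 * 783.0 MPa = 156.6 MPa
Step 2: Contribution B = 80/100 * 409.0 MPa = 327.2 MPa
Step 3: Blend tensile strength = 156.6 + 327.2 = 483.8 MPa

483.8 MPa


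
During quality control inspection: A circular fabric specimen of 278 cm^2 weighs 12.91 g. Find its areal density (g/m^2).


Formula: GSM = mass_g / area_m2
Step 1: Convert area: 278 cm^2 = 278 / 10000 = 0.0278 m^2
Step 2: GSM = 12.91 g / 0.0278 m^2 = 464.4 g/m^2

464.4 g/m^2


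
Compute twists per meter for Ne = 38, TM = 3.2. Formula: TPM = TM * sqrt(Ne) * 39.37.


Formula: TPM = TM * sqrt(Ne) * 39.37
Step 1: sqrt(Ne) = sqrt(38) = 6.1644
Step 2: TM * sqrt(Ne) = 3.2 * 6.1644 = 19.7261
Step 3: TPM = 19.7261 * 39.37 = 777 twists/m

777 twists/m


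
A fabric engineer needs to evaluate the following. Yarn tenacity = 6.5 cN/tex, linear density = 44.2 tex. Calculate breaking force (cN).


Formula: Breaking force = Tenacity * Linear density
F = 6.5 cN/tex * 44.2 tex
F = 287.30 cN

287.30 cN


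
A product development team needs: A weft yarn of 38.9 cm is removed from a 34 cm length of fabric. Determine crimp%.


Formula: Crimp% = ((L_yarn - L_fabric) / L_fabric) * 100
Step 1: Extension = 38.9 - 34 = 4.9 cm
Step 2: Crimp% = (4.9 / 34) * 100
Step 3: Crimp% = 0.144118 * 100 = 14.4118% ≈ 14.4%

14.4%


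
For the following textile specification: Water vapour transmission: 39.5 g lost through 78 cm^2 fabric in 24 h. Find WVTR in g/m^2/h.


Formula: WVTR = mass_loss / (area * time)
Step 1: Convert area: 78 cm^2 = 0.0078 m^2
Step 2: WVTR = 39.5 g / (0.0078 m^2 * 24 h)
Step 3: WVTR = 39.5 / 0.1872 = 211.0 g/m^2/h

211.0 g/m^2/h


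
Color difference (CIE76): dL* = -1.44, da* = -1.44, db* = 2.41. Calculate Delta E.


Formula: Delta E = sqrt(dL*^2 + da*^2 + db*^2)
Step 1: dL*^2 = (-1.44)^2 = 2.0736
Step 2: da*^2 = (-1.44)^2 = 2.0736
Step 3: db*^2 = 2.41^2 = 5.8081
Step 4: Sum = 2.0736 + 2.0736 + 5.8081 = 9.9553
Step 5: Delta E = sqrt(9.9553) = 3.16

3.16 Delta E


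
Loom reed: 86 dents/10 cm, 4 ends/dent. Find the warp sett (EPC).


Formula: EPC = (dents per 10 cm * ends per dent) / 10
Step 1: Total ends per 10 cm = 86 * 4 = 344
Step 2: EPC = 344 / 10 = 34.4 ends/cm

34.4 ends/cm


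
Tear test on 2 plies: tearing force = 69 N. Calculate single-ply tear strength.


Formula: Per-ply strength = Total force / Number of plies
Per-ply = 69 N / 2
Per-ply = 34.5 N

34.5 N


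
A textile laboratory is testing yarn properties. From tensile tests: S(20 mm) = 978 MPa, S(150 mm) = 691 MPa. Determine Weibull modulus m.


Formula: m = ln(L1/L2) / ln(S2/S1)
Step 1: ln(L1/L2) = ln(20/150) = -2.01490
Step 2: S2/S1 = 691/978 = 0.70654
Step 3: ln(S2/S1) = ln(0.70654) = -0.34738
Step 4: m = -2.01490 / -0.34738 = 5.80

5.80 (Weibull m)


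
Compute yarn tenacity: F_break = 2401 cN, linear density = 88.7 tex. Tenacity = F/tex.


Formula: Tenacity = Breaking force / Linear density
Tenacity = 2401 cN / 88.7 tex
Tenacity = 27.07 cN/tex

27.07 cN/tex


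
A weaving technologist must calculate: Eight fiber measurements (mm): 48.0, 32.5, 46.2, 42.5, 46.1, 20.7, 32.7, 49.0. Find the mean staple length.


Formula: Mean = sum of lengths / count
Sum = 48.0 + 32.5 + 46.2 + 42.5 + 46.1 + 20.7 + 32.7 + 49.0
Sum = 317.7 mm
Mean = 317.7 / 8 = 39.71 mm

39.71 mm


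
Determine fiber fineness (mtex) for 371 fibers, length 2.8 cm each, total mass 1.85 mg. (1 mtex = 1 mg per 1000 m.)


Formula: fineness (mtex) = mass (mg) / total length (km) = (mass_mg / total_length_m) * 1000
Step 1: Convert fiber length: 2.8 cm = 0.028 m
Step 2: Total fiber length = 371 * 0.028 = 10.388 m
Step 3: Linear density = 1.85 mg / 10.388 m = 0.1781 mg/m
Step 4: fineness = 0.1781 * 1000 = 178.1 mtex

178.1 mtex


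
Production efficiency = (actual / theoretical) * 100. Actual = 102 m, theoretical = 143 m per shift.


Formula: Efficiency% = (Actual output / Theoretical output) * 100
Efficiency% = (102 / 143) * 100
Efficiency% = 0.713287 * 100 = 71.3287% ≈ 71.3%

71.3%


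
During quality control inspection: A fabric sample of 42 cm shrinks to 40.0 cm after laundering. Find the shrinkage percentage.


Formula: Shrinkage% = ((L_before - L_after) / L_before) * 100
Step 1: Shrinkage = 42 - 40.0 = 2.0 cm
Step 2: Shrinkage% = (2.0 / 42) * 100
Step 3: Shrinkage% = 0.047619 * 100 = 4.7619% ≈ 4.8%

4.8%


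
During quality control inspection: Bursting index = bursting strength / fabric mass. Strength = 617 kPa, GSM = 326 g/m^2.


Formula: Bursting Index = Bursting Strength / Fabric GSM
BI = 617 kPa / 326 g/m^2
BI = 1.893 kPa/(g/m^2)

1.893 kPa/(g/m^2)


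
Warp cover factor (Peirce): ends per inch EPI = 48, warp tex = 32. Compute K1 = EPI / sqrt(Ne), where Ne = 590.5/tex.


Formula: K1 = EPI / sqrt(Ne), with Ne = 590.5 / tex_warp
Step 1: Ne = 590.5 / 32 = 18.453
Step 2: sqrt(Ne) = sqrt(18.453) = 4.2957
Step 3: K1 = 48 / 4.2957 = 11.2

11.2


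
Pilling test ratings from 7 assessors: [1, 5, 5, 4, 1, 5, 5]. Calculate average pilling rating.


Formula: Mean = sum / count
Sum = 1 + 5 + 5 + 4 + 1 + 5 + 5 = 26
Mean = 26 / 7 = 3.7

3.7


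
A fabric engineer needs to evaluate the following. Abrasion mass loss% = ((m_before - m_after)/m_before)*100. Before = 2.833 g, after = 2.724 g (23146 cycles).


Formula: Mass loss% = ((m_before - m_after) / m_before) * 100
Step 1: Mass loss = 2.833 - 2.724 = 0.109 g
Step 2: Ratio = 0.109 / 2.833 = 0.0384751
Step 3: Mass loss% = 0.0384751 * 100 = 3.84751% ≈ 3.85%

3.85%


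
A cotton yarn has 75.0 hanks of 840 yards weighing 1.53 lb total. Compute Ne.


Formula: Ne = hanks / mass_lb
Substituting: Ne = 75.0 / 1.53
Ne = 49.0

49.0 Ne


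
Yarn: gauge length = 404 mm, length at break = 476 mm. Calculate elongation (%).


Formula: Elongation (%) = ((L_break - L0) / L0) * 100
Step 1: Extension = 476 - 404 = 72 mm
Step 2: Elongation = (72 / 404) * 100
Step 3: Elongation = 0.178218 * 100 = 17.8218% ≈ 17.8%

17.8%


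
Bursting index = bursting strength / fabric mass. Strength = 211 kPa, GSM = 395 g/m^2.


Formula: Bursting Index = Bursting Strength / Fabric GSM
BI = 211 kPa / 395 g/m^2
BI = 0.534 kPa/(g/m^2)

0.534 kPa/(g/m^2)


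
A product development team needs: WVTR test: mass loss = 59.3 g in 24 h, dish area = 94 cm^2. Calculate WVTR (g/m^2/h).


Formula: WVTR = mass_loss / (area * time)
Step 1: Convert area: 94 cm^2 = 0.0094 m^2
Step 2: WVTR = 59.3 g / (0.0094 m^2 * 24 h)
Step 3: WVTR = 59.3 / 0.2256 = 262.9 g/m^2/h

262.9 g/m^2/h


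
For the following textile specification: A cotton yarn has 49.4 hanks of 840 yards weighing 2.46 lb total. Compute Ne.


Formula: Ne = hanks / mass_lb
Substituting: Ne = 49.4 / 2.46
Ne = 20.1

20.1 Ne


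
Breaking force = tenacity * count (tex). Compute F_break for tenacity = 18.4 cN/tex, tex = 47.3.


Formula: Breaking force = Tenacity * Linear density
F = 18.4 cN/tex * 47.3 tex
F = 870.32 cN

870.32 cN


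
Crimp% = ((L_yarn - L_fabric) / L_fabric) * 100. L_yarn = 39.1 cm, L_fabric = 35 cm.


Formula: Crimp% = ((L_yarn - L_fabric) / L_fabric) * 100
Step 1: Extension = 39.1 - 35 = 4.1 cm
Step 2: Crimp% = (4.1 / 35) * 100
Step 3: Crimp% = 0.117143 * 100 = 11.7143% ≈ 11.7%

11.7%


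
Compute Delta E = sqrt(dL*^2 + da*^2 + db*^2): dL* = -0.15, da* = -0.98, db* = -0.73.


Formula: Delta E = sqrt(dL*^2 + da*^2 + db*^2)
Step 1: dL*^2 = (-0.15)^2 = 0.0225
Step 2: da*^2 = (-0.98)^2 = 0.9604
Step 3: db*^2 = (-0.73)^2 = 0.5329
Step 4: Sum = 0.0225 + 0.9604 + 0.5329 = 1.5158
Step 5: Delta E = sqrt(1.5158) = 1.23

1.23 Delta E


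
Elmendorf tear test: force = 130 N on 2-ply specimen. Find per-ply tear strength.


Formula: Per-ply strength = Total force / Number of plies
Per-ply = 130 N / 2
Per-ply = 65 N

65 N


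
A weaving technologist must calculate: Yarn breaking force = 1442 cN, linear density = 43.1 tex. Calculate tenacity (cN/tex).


Formula: Tenacity = Breaking force / Linear density
Tenacity = 1442 cN / 43.1 tex
Tenacity = 33.46 cN/tex

33.46 cN/tex


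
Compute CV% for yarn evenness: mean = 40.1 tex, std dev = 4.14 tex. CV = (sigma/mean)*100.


Formula: CV% = (standard deviation / mean) * 100
Step 1: Ratio = 4.14 / 40.1 = 0.103242
Step 2: CV% = 0.103242 * 100 = 10.3242% ≈ 10.3%

10.3%


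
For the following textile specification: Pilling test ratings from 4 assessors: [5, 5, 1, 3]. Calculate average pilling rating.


Formula: Mean = sum / count
Sum = 5 + 5 + 1 + 3 = 14
Mean = 14 / 4 = 3.5

3.5


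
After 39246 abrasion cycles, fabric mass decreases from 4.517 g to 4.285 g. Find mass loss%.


Formula: Mass loss% = ((m_before - m_after) / m_before) * 100
Step 1: Mass loss = 4.517 - 4.285 = 0.232 g
Step 2: Ratio = 0.232 / 4.517 = 0.0513615
Step 3: Mass loss% = 0.0513615 * 100 = 5.13615% ≈ 5.14%

5.14%


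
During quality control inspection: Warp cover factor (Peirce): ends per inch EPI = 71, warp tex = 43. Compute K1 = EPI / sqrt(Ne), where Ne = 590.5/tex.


Formula: K1 = EPI / sqrt(Ne), with Ne = 590.5 / tex_warp
Step 1: Ne = 590.5 / 43 = 13.733
Step 2: sqrt(Ne) = sqrt(13.733) = 3.7058
Step 3: K1 = 71 / 3.7058 = 19.2

19.2


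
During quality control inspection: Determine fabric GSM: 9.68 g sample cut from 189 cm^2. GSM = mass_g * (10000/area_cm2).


Formula: GSM = mass_g / area_m2
Step 1: Convert area: 189 cm^2 = 189 / 10000 = 0.0189 m^2
Step 2: GSM = 9.68 g / 0.0189 m^2 = 512.2 g/m^2

512.2 g/m^2


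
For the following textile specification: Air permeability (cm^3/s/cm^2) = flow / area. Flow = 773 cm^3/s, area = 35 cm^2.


Formula: Air Permeability = Airflow / Test Area
AP = 773 cm^3/s / 35 cm^2
AP = 22.1 cm^3/s/cm^2

22.1 cm^3/s/cm^2


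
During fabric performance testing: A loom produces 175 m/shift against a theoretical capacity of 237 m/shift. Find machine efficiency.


Formula: Efficiency% = (Actual output / Theoretical output) * 100
Efficiency% = (175 / 237) * 100
Efficiency% = 0.738397 * 100 = 73.8397% ≈ 73.8%

73.8%


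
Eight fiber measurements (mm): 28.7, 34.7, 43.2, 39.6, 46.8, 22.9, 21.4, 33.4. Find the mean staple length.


Formula: Mean = sum of lengths / count
Sum = 28.7 + 34.7 + 43.2 + 39.6 + 46.8 + 22.9 + 21.4 + 33.4
Sum = 270.7 mm
Mean = 270.7 / 8 = 33.84 mm

33.84 mm


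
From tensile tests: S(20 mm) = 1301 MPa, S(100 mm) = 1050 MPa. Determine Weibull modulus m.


Formula: m = ln(L1/L2) / ln(S2/S1)
Step 1: ln(L1/L2) = ln(20/100) = -1.60944
Step 2: S2/S1 = 1050/1301 = 0.80707
Step 3: ln(S2/S1) = ln(0.80707) = -0.21434
Step 4: m = -1.60944 / -0.21434 = 7.51

7.51 (Weibull m)


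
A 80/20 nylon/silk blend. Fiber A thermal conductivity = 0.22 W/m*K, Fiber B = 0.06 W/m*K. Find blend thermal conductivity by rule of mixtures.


Formula: Blend property = (fraction_A * property_A) + (fraction_B * property_B)
Step 1: Contribution A = 80/100 * 0.22 W/m*K = 0.176 W/m*K
Step 2: Contribution B = 20/100 * 0.06 W/m*K = 0.012 W/m*K
Step 3: Blend thermal conductivity = 0.176 + 0.012 = 0.188 W/m*K

0.188 W/m*K


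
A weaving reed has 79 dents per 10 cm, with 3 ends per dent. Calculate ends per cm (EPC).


Formula: EPC = (dents per 10 cm * ends per dent) / 10
Step 1: Total ends per 10 cm = 79 * 3 = 237
Step 2: EPC = 237 / 10 = 23.7 ends/cm

23.7 ends/cm


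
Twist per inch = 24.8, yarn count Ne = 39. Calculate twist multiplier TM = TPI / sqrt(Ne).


Formula: TM = TPI / sqrt(Ne)
Step 1: sqrt(Ne) = sqrt(39) = 6.245
Step 2: TM = 24.8 / 6.245 = 3.97

3.97 TM


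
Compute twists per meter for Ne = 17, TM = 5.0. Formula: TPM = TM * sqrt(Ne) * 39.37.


Formula: TPM = TM * sqrt(Ne) * 39.37
Step 1: sqrt(Ne) = sqrt(17) = 4.1231
Step 2: TM * sqrt(Ne) = 5.0 * 4.1231 = 20.6155
Step 3: TPM = 20.6155 * 39.37 = 812 twists/m

812 twists/m


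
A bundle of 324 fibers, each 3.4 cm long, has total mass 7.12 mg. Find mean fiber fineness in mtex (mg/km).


Formula: fineness (mtex) = mass (mg) / total length (km) = (mass_mg / total_length_m) * 1000
Step 1: Convert fiber length: 3.4 cm = 0.034 m
Step 2: Total fiber length = 324 * 0.034 = 11.016 m
Step 3: Linear density = 7.12 mg / 11.016 m = 0.6463 mg/m
Step 4: fineness = 0.6463 * 1000 = 646.3 mtex

646.3 mtex


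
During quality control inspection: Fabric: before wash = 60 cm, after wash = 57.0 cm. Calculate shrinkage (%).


Formula: Shrinkage% = ((L_before - L_after) / L_before) * 100
Step 1: Shrinkage = 60 - 57.0 = 3.0 cm
Step 2: Shrinkage% = (3.0 / 60) * 100
Step 3: Shrinkage% = 0.05 * 100 = 5.0%

5.0%


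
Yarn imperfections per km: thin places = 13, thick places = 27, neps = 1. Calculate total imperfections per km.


Formula: Total = thin places + thick places + neps
Total = 13 + 27 + 1
Total = 41 imperfections/km

41 imperfections/km


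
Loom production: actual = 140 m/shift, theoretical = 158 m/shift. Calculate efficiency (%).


Formula: Efficiency% = (Actual output / Theoretical output) * 100
Efficiency% = (140 / 158) * 100
Efficiency% = 0.886076 * 100 = 88.6076% ≈ 88.6%

88.6%


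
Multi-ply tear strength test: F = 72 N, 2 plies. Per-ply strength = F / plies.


Formula: Per-ply strength = Total force / Number of plies
Per-ply = 72 N / 2
Per-ply = 36 N

36 N


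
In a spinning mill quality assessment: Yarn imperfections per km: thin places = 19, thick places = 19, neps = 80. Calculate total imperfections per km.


Formula: Total = thin places + thick places + neps
Total = 19 + 19 + 80
Total = 118 imperfections/km

118 imperfections/km


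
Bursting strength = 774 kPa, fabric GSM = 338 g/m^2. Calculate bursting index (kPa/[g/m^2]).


Formula: Bursting Index = Bursting Strength / Fabric GSM
BI = 774 kPa / 338 g/m^2
BI = 2.290 kPa/(g/m^2)

2.290 kPa/(g/m^2)


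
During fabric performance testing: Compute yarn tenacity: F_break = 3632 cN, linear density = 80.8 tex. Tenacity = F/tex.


Formula: Tenacity = Breaking force / Linear density
Tenacity = 3632 cN / 80.8 tex
Tenacity = 44.95 cN/tex

44.95 cN/tex


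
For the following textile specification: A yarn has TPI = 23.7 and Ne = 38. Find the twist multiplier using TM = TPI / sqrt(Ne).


Formula: TM = TPI / sqrt(Ne)
Step 1: sqrt(Ne) = sqrt(38) = 6.1644
Step 2: TM = 23.7 / 6.1644 = 3.84

3.84 TM


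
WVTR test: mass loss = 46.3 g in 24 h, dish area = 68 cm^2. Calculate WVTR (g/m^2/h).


Formula: WVTR = mass_loss / (area * time)
Step 1: Convert area: 68 cm^2 = 0.0068 m^2
Step 2: WVTR = 46.3 g / (0.0068 m^2 * 24 h)
Step 3: WVTR = 46.3 / 0.1632 = 283.7 g/m^2/h

283.7 g/m^2/h


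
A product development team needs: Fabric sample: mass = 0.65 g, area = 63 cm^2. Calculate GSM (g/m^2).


Formula: GSM = mass_g / area_m2
Step 1: Convert area: 63 cm^2 = 63 / 10000 = 0.0063 m^2
Step 2: GSM = 0.65 g / 0.0063 m^2 = 103.2 g/m^2

103.2 g/m^2


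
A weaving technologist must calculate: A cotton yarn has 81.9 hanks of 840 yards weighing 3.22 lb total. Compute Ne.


Formula: Ne = hanks / mass_lb
Substituting: Ne = 81.9 / 3.22
Ne = 25.4

25.4 Ne


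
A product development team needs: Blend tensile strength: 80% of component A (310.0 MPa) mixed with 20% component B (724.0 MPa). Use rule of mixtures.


Formula: Blend property = (fraction_A * property_A) + (fraction_B * property_B)
Step 1: Contribution A = 80/100 * 310.0 MPa = 248.0 MPa
Step 2: Contribution B = 20/100 * 724.0 MPa = 144.8 MPa
Step 3: Blend tensile strength = 248.0 + 144.8 = 392.8 MPa

392.8 MPa


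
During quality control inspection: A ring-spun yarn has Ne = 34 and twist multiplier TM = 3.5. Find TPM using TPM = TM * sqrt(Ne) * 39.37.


Formula: TPM = TM * sqrt(Ne) * 39.37
Step 1: sqrt(Ne) = sqrt(34) = 5.831
Step 2: TM * sqrt(Ne) = 3.5 * 5.831 = 20.4085
Step 3: TPM = 20.4085 * 39.37 = 803 twists/m

803 twists/m


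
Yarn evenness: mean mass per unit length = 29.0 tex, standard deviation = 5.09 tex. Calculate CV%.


Formula: CV% = (standard deviation / mean) * 100
Step 1: Ratio = 5.09 / 29.0 = 0.175517
Step 2: CV% = 0.175517 * 100 = 17.5517% ≈ 17.6%

17.6%


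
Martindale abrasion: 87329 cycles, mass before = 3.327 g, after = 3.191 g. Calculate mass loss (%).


Formula: Mass loss% = ((m_before - m_after) / m_before) * 100
Step 1: Mass loss = 3.327 - 3.191 = 0.136 g
Step 2: Ratio = 0.136 / 3.327 = 0.0408777
Step 3: Mass loss% = 0.0408777 * 100 = 4.08777% ≈ 4.09%

4.09%


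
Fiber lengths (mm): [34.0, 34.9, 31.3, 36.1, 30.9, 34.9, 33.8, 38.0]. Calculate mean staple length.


Formula: Mean = sum of lengths / count
Sum = 34.0 + 34.9 + 31.3 + 36.1 + 30.9 + 34.9 + 33.8 + 38.0
Sum = 273.9 mm
Mean = 273.9 / 8 = 34.24 mm

34.24 mm


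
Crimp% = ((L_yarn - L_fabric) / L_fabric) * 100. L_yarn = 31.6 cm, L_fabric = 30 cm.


Formula: Crimp% = ((L_yarn - L_fabric) / L_fabric) * 100
Step 1: Extension = 31.6 - 30 = 1.6 cm
Step 2: Crimp% = (1.6 / 30) * 100
Step 3: Crimp% = 0.053333 * 100 = 5.3333% ≈ 5.3%

5.3%


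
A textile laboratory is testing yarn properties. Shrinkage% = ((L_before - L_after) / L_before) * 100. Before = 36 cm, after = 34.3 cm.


Formula: Shrinkage% = ((L_before - L_after) / L_before) * 100
Step 1: Shrinkage = 36 - 34.3 = 1.7 cm
Step 2: Shrinkage% = (1.7 / 36) * 100
Step 3: Shrinkage% = 0.047222 * 100 = 4.7222% ≈ 4.7%

4.7%


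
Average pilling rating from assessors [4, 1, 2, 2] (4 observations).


Formula: Mean = sum / count
Sum = 4 + 1 + 2 + 2 = 9
Mean = 9 / 4 = 2.3

2.3


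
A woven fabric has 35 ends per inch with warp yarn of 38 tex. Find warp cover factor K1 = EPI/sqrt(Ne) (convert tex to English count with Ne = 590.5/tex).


Formula: K1 = EPI / sqrt(Ne), with Ne = 590.5 / tex_warp
Step 1: Ne = 590.5 / 38 = 15.539
Step 2: sqrt(Ne) = sqrt(15.539) = 3.942
Step 3: K1 = 35 / 3.942 = 8.9

8.9


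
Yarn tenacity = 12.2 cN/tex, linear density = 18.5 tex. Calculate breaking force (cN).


Formula: Breaking force = Tenacity * Linear density
F = 12.2 cN/tex * 18.5 tex
F = 225.70 cN

225.70 cN


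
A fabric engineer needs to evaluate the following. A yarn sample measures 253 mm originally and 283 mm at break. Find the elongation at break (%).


Formula: Elongation (%) = ((L_break - L0) / L0) * 100
Step 1: Extension = 283 - 253 = 30 mm
Step 2: Elongation = (30 / 253) * 100
Step 3: Elongation = 0.118577 * 100 = 11.8577% ≈ 11.9%

11.9%


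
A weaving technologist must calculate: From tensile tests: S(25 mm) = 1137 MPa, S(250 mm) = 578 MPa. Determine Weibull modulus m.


Formula: m = ln(L1/L2) / ln(S2/S1)
Step 1: ln(L1/L2) = ln(25/250) = -2.30259
Step 2: S2/S1 = 578/1137 = 0.50836
Step 3: ln(S2/S1) = ln(0.50836) = -0.67657
Step 4: m = -2.30259 / -0.67657 = 3.40

3.40 (Weibull m)


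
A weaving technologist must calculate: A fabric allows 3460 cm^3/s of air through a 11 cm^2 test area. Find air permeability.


Formula: Air Permeability = Airflow / Test Area
AP = 3460 cm^3/s / 11 cm^2
AP = 314.5 cm^3/s/cm^2

314.5 cm^3/s/cm^2


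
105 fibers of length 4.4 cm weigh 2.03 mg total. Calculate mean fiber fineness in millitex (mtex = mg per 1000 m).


Formula: fineness (mtex) = mass (mg) / total length (km) = (mass_mg / total_length_m) * 1000
Step 1: Convert fiber length: 4.4 cm = 0.044 m
Step 2: Total fiber length = 105 * 0.044 = 4.62 m
Step 3: Linear density = 2.03 mg / 4.62 m = 0.4394 mg/m
Step 4: fineness = 0.4394 * 1000 = 439.4 mtex

439.4 mtex


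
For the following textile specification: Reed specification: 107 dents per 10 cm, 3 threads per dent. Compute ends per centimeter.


Formula: EPC = (dents per 10 cm * ends per dent) / 10
Step 1: Total ends per 10 cm = 107 * 3 = 321
Step 2: EPC = 321 / 10 = 32.1 ends/cm

32.1 ends/cm


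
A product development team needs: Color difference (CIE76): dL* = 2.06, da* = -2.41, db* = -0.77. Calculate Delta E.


Formula: Delta E = sqrt(dL*^2 + da*^2 + db*^2)
Step 1: dL*^2 = 2.06^2 = 4.2436
Step 2: da*^2 = (-2.41)^2 = 5.8081
Step 3: db*^2 = (-0.77)^2 = 0.5929
Step 4: Sum = 4.2436 + 5.8081 + 0.5929 = 10.6446
Step 5: Delta E = sqrt(10.6446) = 3.26

3.26 Delta E


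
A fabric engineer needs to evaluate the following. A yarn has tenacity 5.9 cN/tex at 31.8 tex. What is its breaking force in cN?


Formula: Breaking force = Tenacity * Linear density
F = 5.9 cN/tex * 31.8 tex
F = 187.62 cN

187.62 cN


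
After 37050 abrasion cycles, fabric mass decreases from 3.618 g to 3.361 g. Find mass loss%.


Formula: Mass loss% = ((m_before - m_after) / m_before) * 100
Step 1: Mass loss = 3.618 - 3.361 = 0.257 g
Step 2: Ratio = 0.257 / 3.618 = 0.0710337
Step 3: Mass loss% = 0.0710337 * 100 = 7.10337% ≈ 7.10%

7.10%


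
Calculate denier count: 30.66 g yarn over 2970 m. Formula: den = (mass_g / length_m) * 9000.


Formula: den = (mass_g / length_m) * 9000
Substituting: den = (30.66 / 2970) * 9000
Intermediate: 30.66 / 2970 = 0.01032323 g/m
den = 0.01032323 * 9000 = 92.9 denier

92.9 denier


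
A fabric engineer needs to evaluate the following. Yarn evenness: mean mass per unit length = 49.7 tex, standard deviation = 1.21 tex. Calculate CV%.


Formula: CV% = (standard deviation / mean) * 100
Step 1: Ratio = 1.21 / 49.7 = 0.024346
Step 2: CV% = 0.024346 * 100 = 2.4346% ≈ 2.4%

2.4%


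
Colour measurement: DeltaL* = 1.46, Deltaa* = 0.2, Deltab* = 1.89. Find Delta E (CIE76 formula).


Formula: Delta E = sqrt(dL*^2 + da*^2 + db*^2)
Step 1: dL*^2 = 1.46^2 = 2.1316
Step 2: da*^2 = 0.2^2 = 0.04
Step 3: db*^2 = 1.89^2 = 3.5721
Step 4: Sum = 2.1316 + 0.04 + 3.5721 = 5.7437
Step 5: Delta E = sqrt(5.7437) = 2.4

2.4 Delta E


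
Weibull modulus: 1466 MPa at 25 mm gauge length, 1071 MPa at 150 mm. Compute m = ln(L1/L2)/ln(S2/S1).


Formula: m = ln(L1/L2) / ln(S2/S1)
Step 1: ln(L1/L2) = ln(25/150) = -1.79176
Step 2: S2/S1 = 1071/1466 = 0.73056
Step 3: ln(S2/S1) = ln(0.73056) = -0.31394
Step 4: m = -1.79176 / -0.31394 = 5.71

5.71 (Weibull m)


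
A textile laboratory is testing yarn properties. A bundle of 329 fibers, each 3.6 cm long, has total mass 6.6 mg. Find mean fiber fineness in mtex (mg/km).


Formula: fineness (mtex) = mass (mg) / total length (km) = (mass_mg / total_length_m) * 1000
Step 1: Convert fiber length: 3.6 cm = 0.036 m
Step 2: Total fiber length = 329 * 0.036 = 11.844 m
Step 3: Linear density = 6.6 mg / 11.844 m = 0.5572 mg/m
Step 4: fineness = 0.5572 * 1000 = 557.2 mtex

557.2 mtex


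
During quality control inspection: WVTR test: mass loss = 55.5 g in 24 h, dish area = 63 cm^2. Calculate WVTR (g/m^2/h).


Formula: WVTR = mass_loss / (area * time)
Step 1: Convert area: 63 cm^2 = 0.0063 m^2
Step 2: WVTR = 55.5 g / (0.0063 m^2 * 24 h)
Step 3: WVTR = 55.5 / 0.1512 = 367.1 g/m^2/h

367.1 g/m^2/h


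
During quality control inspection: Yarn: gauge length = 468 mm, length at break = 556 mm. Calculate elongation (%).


Formula: Elongation (%) = ((L_break - L0) / L0) * 100
Step 1: Extension = 556 - 468 = 88 mm
Step 2: Elongation = (88 / 468) * 100
Step 3: Elongation = 0.188034 * 100 = 18.8034% ≈ 18.8%

18.8%


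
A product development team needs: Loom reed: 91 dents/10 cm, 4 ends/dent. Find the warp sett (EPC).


Formula: EPC = (dents per 10 cm * ends per dent) / 10
Step 1: Total ends per 10 cm = 91 * 4 = 364
Step 2: EPC = 364 / 10 = 36.4 ends/cm

36.4 ends/cm


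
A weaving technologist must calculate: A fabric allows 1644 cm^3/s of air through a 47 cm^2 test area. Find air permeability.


Formula: Air Permeability = Airflow / Test Area
AP = 1644 cm^3/s / 47 cm^2
AP = 35.0 cm^3/s/cm^2

35.0 cm^3/s/cm^2


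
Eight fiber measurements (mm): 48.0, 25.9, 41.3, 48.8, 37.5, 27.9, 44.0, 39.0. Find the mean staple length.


Formula: Mean = sum of lengths / count
Sum = 48.0 + 25.9 + 41.3 + 48.8 + 37.5 + 27.9 + 44.0 + 39.0
Sum = 312.4 mm
Mean = 312.4 / 8 = 39.05 mm

39.05 mm


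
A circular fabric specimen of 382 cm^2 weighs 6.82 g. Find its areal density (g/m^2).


Formula: GSM = mass_g / area_m2
Step 1: Convert area: 382 cm^2 = 382 / 10000 = 0.0382 m^2
Step 2: GSM = 6.82 g / 0.0382 m^2 = 178.5 g/m^2

178.5 g/m^2


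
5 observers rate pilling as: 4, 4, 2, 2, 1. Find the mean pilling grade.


Formula: Mean = sum / count
Sum = 4 + 4 + 2 + 2 + 1 = 13
Mean = 13 / 5 = 2.6

2.6


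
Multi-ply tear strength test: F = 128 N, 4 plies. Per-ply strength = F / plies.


Formula: Per-ply strength = Total force / Number of plies
Per-ply = 128 N / 4
Per-ply = 32 N

32 N


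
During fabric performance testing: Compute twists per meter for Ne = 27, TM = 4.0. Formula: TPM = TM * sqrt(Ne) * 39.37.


Formula: TPM = TM * sqrt(Ne) * 39.37
Step 1: sqrt(Ne) = sqrt(27) = 5.1962
Step 2: TM * sqrt(Ne) = 4.0 * 5.1962 = 20.7848
Step 3: TPM = 20.7848 * 39.37 = 818 twists/m

818 twists/m


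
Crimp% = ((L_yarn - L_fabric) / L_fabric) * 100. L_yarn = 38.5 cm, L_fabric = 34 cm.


Formula: Crimp% = ((L_yarn - L_fabric) / L_fabric) * 100
Step 1: Extension = 38.5 - 34 = 4.5 cm
Step 2: Crimp% = (4.5 / 34) * 100
Step 3: Crimp% = 0.132353 * 100 = 13.2353% ≈ 13.2%

13.2%


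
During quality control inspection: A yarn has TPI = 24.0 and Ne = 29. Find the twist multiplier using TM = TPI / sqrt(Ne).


Formula: TM = TPI / sqrt(Ne)
Step 1: sqrt(Ne) = sqrt(29) = 5.3852
Step 2: TM = 24.0 / 5.3852 = 4.46

4.46 TM


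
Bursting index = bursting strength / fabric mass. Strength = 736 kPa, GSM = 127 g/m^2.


Formula: Bursting Index = Bursting Strength / Fabric GSM
BI = 736 kPa / 127 g/m^2
BI = 5.795 kPa/(g/m^2)

5.795 kPa/(g/m^2)


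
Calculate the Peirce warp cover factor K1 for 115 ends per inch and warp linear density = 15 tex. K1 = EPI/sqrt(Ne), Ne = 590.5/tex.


Formula: K1 = EPI / sqrt(Ne), with Ne = 590.5 / tex_warp
Step 1: Ne = 590.5 / 15 = 39.367
Step 2: sqrt(Ne) = sqrt(39.367) = 6.2743
Step 3: K1 = 115 / 6.2743 = 18.3

18.3


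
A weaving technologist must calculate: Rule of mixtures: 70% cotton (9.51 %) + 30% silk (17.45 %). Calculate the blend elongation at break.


Formula: Blend property = (fraction_A * property_A) + (fraction_B * property_B)
Step 1: Contribution A = 70/100 * 9.51 % = 6.657 %
Step 2: Contribution B = 30/100 * 17.45 % = 5.235 %
Step 3: Blend elongation at break = 6.657 + 5.235 = 11.892 %

11.892 %


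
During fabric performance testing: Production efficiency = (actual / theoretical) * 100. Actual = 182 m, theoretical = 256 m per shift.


Formula: Efficiency% = (Actual output / Theoretical output) * 100
Efficiency% = (182 / 256) * 100
Efficiency% = 0.710938 * 100 = 71.0938% ≈ 71.1%

71.1%


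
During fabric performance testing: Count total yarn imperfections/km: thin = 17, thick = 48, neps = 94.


Formula: Total = thin places + thick places + neps
Total = 17 + 48 + 94
Total = 159 imperfections/km

159 imperfections/km


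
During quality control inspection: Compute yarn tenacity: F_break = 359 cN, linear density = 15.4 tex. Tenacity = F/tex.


Formula: Tenacity = Breaking force / Linear density
Tenacity = 359 cN / 15.4 tex
Tenacity = 23.31 cN/tex

23.31 cN/tex


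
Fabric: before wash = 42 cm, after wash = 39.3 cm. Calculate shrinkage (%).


Formula: Shrinkage% = ((L_before - L_after) / L_before) * 100
Step 1: Shrinkage = 42 - 39.3 = 2.7 cm
Step 2: Shrinkage% = (2.7 / 42) * 100
Step 3: Shrinkage% = 0.064286 * 100 = 6.4286% ≈ 6.4%

6.4%


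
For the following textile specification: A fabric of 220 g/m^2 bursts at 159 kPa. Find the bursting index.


Formula: Bursting Index = Bursting Strength / Fabric GSM
BI = 159 kPa / 220 g/m^2
BI = 0.723 kPa/(g/m^2)

0.723 kPa/(g/m^2)


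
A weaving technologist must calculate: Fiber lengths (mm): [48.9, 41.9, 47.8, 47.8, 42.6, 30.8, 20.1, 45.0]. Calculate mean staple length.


Formula: Mean = sum of lengths / count
Sum = 48.9 + 41.9 + 47.8 + 47.8 + 42.6 + 30.8 + 20.1 + 45.0
Sum = 324.9 mm
Mean = 324.9 / 8 = 40.61 mm

40.61 mm


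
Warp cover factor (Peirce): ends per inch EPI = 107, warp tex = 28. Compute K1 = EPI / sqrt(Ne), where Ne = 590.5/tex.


Formula: K1 = EPI / sqrt(Ne), with Ne = 590.5 / tex_warp
Step 1: Ne = 590.5 / 28 = 21.089
Step 2: sqrt(Ne) = sqrt(21.089) = 4.5923
Step 3: K1 = 107 / 4.5923 = 23.3

23.3


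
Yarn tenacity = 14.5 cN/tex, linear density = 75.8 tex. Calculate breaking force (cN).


Formula: Breaking force = Tenacity * Linear density
F = 14.5 cN/tex * 75.8 tex
F = 1099.10 cN

1099.10 cN


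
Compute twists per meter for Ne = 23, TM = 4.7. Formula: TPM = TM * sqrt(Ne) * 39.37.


Formula: TPM = TM * sqrt(Ne) * 39.37
Step 1: sqrt(Ne) = sqrt(23) = 4.7958
Step 2: TM * sqrt(Ne) = 4.7 * 4.7958 = 22.5403
Step 3: TPM = 22.5403 * 39.37 = 887 twists/m

887 twists/m


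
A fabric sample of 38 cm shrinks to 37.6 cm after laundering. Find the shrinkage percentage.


Formula: Shrinkage% = ((L_before - L_after) / L_before) * 100
Step 1: Shrinkage = 38 - 37.6 = 0.4 cm
Step 2: Shrinkage% = (0.4 / 38) * 100
Step 3: Shrinkage% = 0.010526 * 100 = 1.0526% ≈ 1.1%

1.1%


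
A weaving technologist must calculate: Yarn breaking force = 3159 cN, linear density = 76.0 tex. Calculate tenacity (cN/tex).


Formula: Tenacity = Breaking force / Linear density
Tenacity = 3159 cN / 76.0 tex
Tenacity = 41.57 cN/tex

41.57 cN/tex


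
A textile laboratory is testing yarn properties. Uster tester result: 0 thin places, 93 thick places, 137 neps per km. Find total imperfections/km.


Formula: Total = thin places + thick places + neps
Total = 0 + 93 + 137
Total = 230 imperfections/km

230 imperfections/km


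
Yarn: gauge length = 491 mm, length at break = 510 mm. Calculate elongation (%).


Formula: Elongation (%) = ((L_break - L0) / L0) * 100
Step 1: Extension = 510 - 491 = 19 mm
Step 2: Elongation = (19 / 491) * 100
Step 3: Elongation = 0.038697 * 100 = 3.8697% ≈ 3.9%

3.9%


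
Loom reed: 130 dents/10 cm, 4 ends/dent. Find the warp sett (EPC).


Formula: EPC = (dents per 10 cm * ends per dent) / 10
Step 1: Total ends per 10 cm = 130 * 4 = 520
Step 2: EPC = 520 / 10 = 52.0 ends/cm

52.0 ends/cm


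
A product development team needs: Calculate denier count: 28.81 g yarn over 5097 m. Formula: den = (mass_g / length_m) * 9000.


Formula: den = (mass_g / length_m) * 9000
Substituting: den = (28.81 / 5097) * 9000
Intermediate: 28.81 / 5097 = 0.00565234 g/m
den = 0.00565234 * 9000 = 50.9 denier

50.9 denier


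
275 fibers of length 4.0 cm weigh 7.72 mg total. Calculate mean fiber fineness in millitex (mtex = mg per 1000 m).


Formula: fineness (mtex) = mass (mg) / total length (km) = (mass_mg / total_length_m) * 1000
Step 1: Convert fiber length: 4.0 cm = 0.04 m
Step 2: Total fiber length = 275 * 0.04 = 11.0 m
Step 3: Linear density = 7.72 mg / 11.0 m = 0.7018 mg/m
Step 4: fineness = 0.7018 * 1000 = 701.8 mtex

701.8 mtex


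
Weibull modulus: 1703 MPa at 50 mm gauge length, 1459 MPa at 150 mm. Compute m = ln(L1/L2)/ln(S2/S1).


Formula: m = ln(L1/L2) / ln(S2/S1)
Step 1: ln(L1/L2) = ln(50/150) = -1.09861
Step 2: S2/S1 = 1459/1703 = 0.85672
Step 3: ln(S2/S1) = ln(0.85672) = -0.15464
Step 4: m = -1.09861 / -0.15464 = 7.10

7.10 (Weibull m)


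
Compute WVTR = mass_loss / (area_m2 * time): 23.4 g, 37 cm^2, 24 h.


Formula: WVTR = mass_loss / (area * time)
Step 1: Convert area: 37 cm^2 = 0.0037 m^2
Step 2: WVTR = 23.4 g / (0.0037 m^2 * 24 h)
Step 3: WVTR = 23.4 / 0.0888 = 263.5 g/m^2/h

263.5 g/m^2/h


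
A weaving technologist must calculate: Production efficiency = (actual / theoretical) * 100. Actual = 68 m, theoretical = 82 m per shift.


Formula: Efficiency% = (Actual output / Theoretical output) * 100
Efficiency% = (68 / 82) * 100
Efficiency% = 0.829268 * 100 = 82.9268% ≈ 82.9%

82.9%


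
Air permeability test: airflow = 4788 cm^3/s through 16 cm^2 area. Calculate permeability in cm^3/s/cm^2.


Formula: Air Permeability = Airflow / Test Area
AP = 4788 cm^3/s / 16 cm^2
AP = 299.3 cm^3/s/cm^2

299.3 cm^3/s/cm^2


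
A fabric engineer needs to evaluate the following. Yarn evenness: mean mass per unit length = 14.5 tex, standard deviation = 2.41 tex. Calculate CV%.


Formula: CV% = (standard deviation / mean) * 100
Step 1: Ratio = 2.41 / 14.5 = 0.166207
Step 2: CV% = 0.166207 * 100 = 16.6207% ≈ 16.6%

16.6%


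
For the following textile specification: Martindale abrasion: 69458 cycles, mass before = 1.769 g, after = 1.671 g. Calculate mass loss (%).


Formula: Mass loss% = ((m_before - m_after) / m_before) * 100
Step 1: Mass loss = 1.769 - 1.671 = 0.098 g
Step 2: Ratio = 0.098 / 1.769 = 0.0553985
Step 3: Mass loss% = 0.0553985 * 100 = 5.53985% ≈ 5.54%

5.54%


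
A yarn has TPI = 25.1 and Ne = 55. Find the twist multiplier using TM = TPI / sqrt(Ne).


Formula: TM = TPI / sqrt(Ne)
Step 1: sqrt(Ne) = sqrt(55) = 7.4162
Step 2: TM = 25.1 / 7.4162 = 3.38

3.38 TM


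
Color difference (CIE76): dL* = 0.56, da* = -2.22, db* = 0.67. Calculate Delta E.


Formula: Delta E = sqrt(dL*^2 + da*^2 + db*^2)
Step 1: dL*^2 = 0.56^2 = 0.3136
Step 2: da*^2 = (-2.22)^2 = 4.9284
Step 3: db*^2 = 0.67^2 = 0.4489
Step 4: Sum = 0.3136 + 4.9284 + 0.4489 = 5.6909
Step 5: Delta E = sqrt(5.6909) = 2.39

2.39 Delta E


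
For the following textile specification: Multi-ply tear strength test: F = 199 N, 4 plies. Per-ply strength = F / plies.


Formula: Per-ply strength = Total force / Number of plies
Per-ply = 199 N / 4
Per-ply = 49.75 N

49.75 N


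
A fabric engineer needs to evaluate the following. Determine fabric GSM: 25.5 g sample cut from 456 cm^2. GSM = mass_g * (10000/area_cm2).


Formula: GSM = mass_g / area_m2
Step 1: Convert area: 456 cm^2 = 456 / 10000 = 0.0456 m^2
Step 2: GSM = 25.5 g / 0.0456 m^2 = 559.2 g/m^2

559.2 g/m^2


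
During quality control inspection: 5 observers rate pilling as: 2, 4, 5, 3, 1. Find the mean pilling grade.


Formula: Mean = sum / count
Sum = 2 + 4 + 5 + 3 + 1 = 15
Mean = 15 / 5 = 3.0

3.0


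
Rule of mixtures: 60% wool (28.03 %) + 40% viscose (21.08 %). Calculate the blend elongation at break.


Formula: Blend property = (fraction_A * property_A) + (fraction_B * property_B)
Step 1: Contribution A = 60/100 * 28.03 % = 16.818 %
Step 2: Contribution B = 40/100 * 21.08 % = 8.432 %
Step 3: Blend elongation at break = 16.818 + 8.432 = 25.25 %

25.25 %


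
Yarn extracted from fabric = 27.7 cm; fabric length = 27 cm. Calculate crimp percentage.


Formula: Crimp% = ((L_yarn - L_fabric) / L_fabric) * 100
Step 1: Extension = 27.7 - 27 = 0.7 cm
Step 2: Crimp% = (0.7 / 27) * 100
Step 3: Crimp% = 0.025926 * 100 = 2.5926% ≈ 2.6%

2.6%


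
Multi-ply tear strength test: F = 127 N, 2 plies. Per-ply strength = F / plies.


Formula: Per-ply strength = Total force / Number of plies
Per-ply = 127 N / 2
Per-ply = 63.5 N

63.5 N


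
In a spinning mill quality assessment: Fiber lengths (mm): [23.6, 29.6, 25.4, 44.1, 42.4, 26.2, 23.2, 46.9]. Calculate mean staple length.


Formula: Mean = sum of lengths / count
Sum = 23.6 + 29.6 + 25.4 + 44.1 + 42.4 + 26.2 + 23.2 + 46.9
Sum = 261.4 mm
Mean = 261.4 / 8 = 32.68 mm

32.68 mm


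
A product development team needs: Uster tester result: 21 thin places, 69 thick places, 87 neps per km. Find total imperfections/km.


Formula: Total = thin places + thick places + neps
Total = 21 + 69 + 87
Total = 177 imperfections/km

177 imperfections/km


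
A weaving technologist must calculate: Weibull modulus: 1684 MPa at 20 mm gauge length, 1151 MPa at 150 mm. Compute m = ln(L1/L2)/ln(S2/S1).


Formula: m = ln(L1/L2) / ln(S2/S1)
Step 1: ln(L1/L2) = ln(20/150) = -2.01490
Step 2: S2/S1 = 1151/1684 = 0.68349
Step 3: ln(S2/S1) = ln(0.68349) = -0.38054
Step 4: m = -2.01490 / -0.38054 = 5.29

5.29 (Weibull m)


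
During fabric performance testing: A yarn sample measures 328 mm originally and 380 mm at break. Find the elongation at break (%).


Formula: Elongation (%) = ((L_break - L0) / L0) * 100
Step 1: Extension = 380 - 328 = 52 mm
Step 2: Elongation = (52 / 328) * 100
Step 3: Elongation = 0.158537 * 100 = 15.8537% ≈ 15.9%

15.9%


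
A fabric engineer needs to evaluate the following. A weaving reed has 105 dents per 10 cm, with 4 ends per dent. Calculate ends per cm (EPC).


Formula: EPC = (dents per 10 cm * ends per dent) / 10
Step 1: Total ends per 10 cm = 105 * 4 = 420
Step 2: EPC = 420 / 10 = 42.0 ends/cm

42.0 ends/cm


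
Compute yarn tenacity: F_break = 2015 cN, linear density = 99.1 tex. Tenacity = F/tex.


Formula: Tenacity = Breaking force / Linear density
Tenacity = 2015 cN / 99.1 tex
Tenacity = 20.33 cN/tex

20.33 cN/tex


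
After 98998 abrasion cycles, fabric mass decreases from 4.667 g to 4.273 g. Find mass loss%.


Formula: Mass loss% = ((m_before - m_after) / m_before) * 100
Step 1: Mass loss = 4.667 - 4.273 = 0.394 g
Step 2: Ratio = 0.394 / 4.667 = 0.0844225
Step 3: Mass loss% = 0.0844225 * 100 = 8.44225% ≈ 8.44%

8.44%


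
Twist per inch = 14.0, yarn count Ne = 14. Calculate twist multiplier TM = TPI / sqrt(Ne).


Formula: TM = TPI / sqrt(Ne)
Step 1: sqrt(Ne) = sqrt(14) = 3.7417
Step 2: TM = 14.0 / 3.7417 = 3.74

3.74 TM


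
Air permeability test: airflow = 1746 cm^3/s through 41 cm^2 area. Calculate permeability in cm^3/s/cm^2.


Formula: Air Permeability = Airflow / Test Area
AP = 1746 cm^3/s / 41 cm^2
AP = 42.6 cm^3/s/cm^2

42.6 cm^3/s/cm^2


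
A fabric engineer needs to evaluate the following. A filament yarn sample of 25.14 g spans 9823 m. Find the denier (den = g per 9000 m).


Formula: den = (mass_g / length_m) * 9000
Substituting: den = (25.14 / 9823) * 9000
Intermediate: 25.14 / 9823 = 0.0025593 g/m
den = 0.0025593 * 9000 = 23.0 denier

23.0 denier


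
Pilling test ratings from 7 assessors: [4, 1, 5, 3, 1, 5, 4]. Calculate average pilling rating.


Formula: Mean = sum / count
Sum = 4 + 1 + 5 + 3 + 1 + 5 + 4 = 23
Mean = 23 / 7 = 3.3

3.3


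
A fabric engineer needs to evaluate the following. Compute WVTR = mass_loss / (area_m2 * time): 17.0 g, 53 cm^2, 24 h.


Formula: WVTR = mass_loss / (area * time)
Step 1: Convert area: 53 cm^2 = 0.0053 m^2
Step 2: WVTR = 17.0 g / (0.0053 m^2 * 24 h)
Step 3: WVTR = 17.0 / 0.1272 = 133.6 g/m^2/h

133.6 g/m^2/h


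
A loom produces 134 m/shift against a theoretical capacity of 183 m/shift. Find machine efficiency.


Formula: Efficiency% = (Actual output / Theoretical output) * 100
Efficiency% = (134 / 183) * 100
Efficiency% = 0.73224 * 100 = 73.224% ≈ 73.2%

73.2%


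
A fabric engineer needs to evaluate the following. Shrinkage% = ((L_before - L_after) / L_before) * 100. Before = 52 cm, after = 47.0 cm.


Formula: Shrinkage% = ((L_before - L_after) / L_before) * 100
Step 1: Shrinkage = 52 - 47.0 = 5.0 cm
Step 2: Shrinkage% = (5.0 / 52) * 100
Step 3: Shrinkage% = 0.096154 * 100 = 9.6154% ≈ 9.6%

9.6%
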